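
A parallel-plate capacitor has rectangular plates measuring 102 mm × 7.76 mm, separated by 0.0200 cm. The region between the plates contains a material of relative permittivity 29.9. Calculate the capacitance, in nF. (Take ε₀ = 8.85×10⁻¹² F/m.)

C ≈ 1.05 nF

A = 102 × 7.76 mm² = 7.92×10⁻⁴ m².
C = κε₀A/d = 29.9 × 8.85×10⁻¹² × 7.92×10⁻⁴ / 2.00×10⁻⁴ = 1.05×10⁻⁹ F.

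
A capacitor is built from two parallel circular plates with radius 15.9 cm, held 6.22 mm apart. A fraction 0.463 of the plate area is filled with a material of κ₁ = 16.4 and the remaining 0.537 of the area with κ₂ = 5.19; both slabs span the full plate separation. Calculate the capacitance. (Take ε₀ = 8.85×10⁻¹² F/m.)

A = π(15.9 cm)² = 7.94×10⁻² m².
Side-by-side slabs ⇒ two capacitors in parallel, each spanning the full gap.
C₁ = κ₁ε₀A₁/d = 16.4 × 8.85×10⁻¹² × 3.68×10⁻² / 6.22×10⁻³ = 8.58×10⁻¹⁰ F.
C₂ = κ₂ε₀A₂/d = 5.19 × 8.85×10⁻¹² × 4.26×10⁻² / 6.22×10⁻³ = 3.15×10⁻¹⁰ F.
C = C₁ + C₂ = 1.17×10⁻⁹ F.

1.17 nF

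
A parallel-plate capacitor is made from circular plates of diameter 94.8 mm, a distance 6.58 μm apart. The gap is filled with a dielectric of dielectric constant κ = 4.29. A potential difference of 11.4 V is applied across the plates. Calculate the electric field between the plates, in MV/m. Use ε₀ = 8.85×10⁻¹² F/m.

1.73 MV/m

E = V/d = 11.4 / 6.58×10⁻⁶ = 1.73×10⁶ V/m.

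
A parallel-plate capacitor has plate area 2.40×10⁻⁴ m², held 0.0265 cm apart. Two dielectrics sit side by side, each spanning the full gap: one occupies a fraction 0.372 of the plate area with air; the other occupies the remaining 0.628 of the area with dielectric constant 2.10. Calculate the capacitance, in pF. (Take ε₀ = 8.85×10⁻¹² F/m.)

Side-by-side slabs ⇒ two capacitors in parallel, each spanning the full gap.
C₁ = κ₁ε₀A₁/d = 1.00 × 8.85×10⁻¹² × 8.93×10⁻⁵ / 2.65×10⁻⁴ = 2.98×10⁻¹² F.
C₂ = κ₂ε₀A₂/d = 2.10 × 8.85×10⁻¹² × 1.51×10⁻⁴ / 2.65×10⁻⁴ = 1.06×10⁻¹¹ F.
C = C₁ + C₂ = 1.36×10⁻¹¹ F.

C ≈ 13.6 pF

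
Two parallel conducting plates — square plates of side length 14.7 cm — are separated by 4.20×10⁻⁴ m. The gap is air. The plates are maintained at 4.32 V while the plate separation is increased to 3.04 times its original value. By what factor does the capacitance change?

0.329

C = ε₀A/d scales as 1/d, so C₂/C₁ = d₁/d₂ = 1/3.04 = 0.329.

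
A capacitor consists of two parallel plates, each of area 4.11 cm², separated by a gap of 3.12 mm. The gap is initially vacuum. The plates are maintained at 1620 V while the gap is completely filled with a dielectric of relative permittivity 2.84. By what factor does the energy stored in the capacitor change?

U₂/U₁ ≈ 2.84

Battery connected ⇒ V is held fixed.
C₂ = 2.84 C₁ and U = ½CV², so U₂/U₁ = C₂/C₁ = 2.84.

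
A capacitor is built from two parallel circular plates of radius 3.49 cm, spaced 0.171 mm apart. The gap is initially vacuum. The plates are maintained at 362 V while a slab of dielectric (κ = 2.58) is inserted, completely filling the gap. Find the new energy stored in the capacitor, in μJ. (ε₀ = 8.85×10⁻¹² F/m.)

A = π(3.49 cm)² = 3.83×10⁻³ m².
Initially C₁ = ε₀A/d = 8.85×10⁻¹² × 3.83×10⁻³ / 1.71×10⁻⁴ = 1.98×10⁻¹⁰ F.
U₁ = 1.30×10⁻⁵ J.
Battery connected ⇒ V is held fixed. C₂ = 2.58 C₁ and U = ½CV², so U₂/U₁ = C₂/C₁ = 2.58.
U₂ = 2.58 × 1.30×10⁻⁵ = 3.35×10⁻⁵ J.

U ≈ 33.5 μJ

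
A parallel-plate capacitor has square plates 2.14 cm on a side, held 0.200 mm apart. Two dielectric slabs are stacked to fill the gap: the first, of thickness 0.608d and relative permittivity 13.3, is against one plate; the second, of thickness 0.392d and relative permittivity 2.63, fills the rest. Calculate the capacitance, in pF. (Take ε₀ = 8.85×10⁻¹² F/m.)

A = (2.14 cm)² = 4.58×10⁻⁴ m².
Stacked slabs ⇒ two capacitors in series, each with the full plate area.
C₁ = κ₁ε₀A/d₁ = 13.3 × 8.85×10⁻¹² × 4.58×10⁻⁴ / 1.22×10⁻⁴ = 4.43×10⁻¹⁰ F.
C₂ = κ₂ε₀A/d₂ = 2.63 × 8.85×10⁻¹² × 4.58×10⁻⁴ / 7.84×10⁻⁵ = 1.36×10⁻¹⁰ F.
C = (1/C₁ + 1/C₂)⁻¹ = 1.04×10⁻¹⁰ F.

C ≈ 104 pF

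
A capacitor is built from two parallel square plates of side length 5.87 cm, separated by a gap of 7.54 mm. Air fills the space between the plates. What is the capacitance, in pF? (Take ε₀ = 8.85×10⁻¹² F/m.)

A = (5.87 cm)² = 3.45×10⁻³ m².
C = ε₀A/d = 8.85×10⁻¹² × 3.45×10⁻³ / 7.54×10⁻³ = 4.04×10⁻¹² F.

4.04 pF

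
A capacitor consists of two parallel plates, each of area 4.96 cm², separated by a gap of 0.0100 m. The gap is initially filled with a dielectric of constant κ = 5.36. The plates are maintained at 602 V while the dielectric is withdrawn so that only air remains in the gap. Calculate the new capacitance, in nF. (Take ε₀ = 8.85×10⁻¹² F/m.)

4.39×10⁻⁴ nF

A = 4.96 cm² = 4.96×10⁻⁴ m².
Initially C₁ = κε₀A/d = 5.36 × 8.85×10⁻¹² × 4.96×10⁻⁴ / 1.00×10⁻² = 2.35×10⁻¹² F.
C = κε₀A/d scales with κ, so C₂/C₁ = 1/κ = 1/5.36 = 0.187.
C₂ = 0.187 × 2.35×10⁻¹² = 4.39×10⁻¹³ F.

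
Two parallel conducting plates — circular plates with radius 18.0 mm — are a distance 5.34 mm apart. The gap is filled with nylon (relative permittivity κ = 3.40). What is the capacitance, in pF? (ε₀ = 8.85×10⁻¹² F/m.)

C ≈ 5.74 pF

A = π(18.0 mm)² = 1.02×10⁻³ m².
C = κε₀A/d = 3.40 × 8.85×10⁻¹² × 1.02×10⁻³ / 5.34×10⁻³ = 5.74×10⁻¹² F.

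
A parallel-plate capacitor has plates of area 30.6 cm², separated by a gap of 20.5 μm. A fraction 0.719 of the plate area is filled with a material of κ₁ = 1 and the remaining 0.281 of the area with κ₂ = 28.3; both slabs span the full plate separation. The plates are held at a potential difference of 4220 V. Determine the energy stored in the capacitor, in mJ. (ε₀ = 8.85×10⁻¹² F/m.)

A = 30.6 cm² = 3.06×10⁻³ m².
Side-by-side slabs ⇒ two capacitors in parallel, each spanning the full gap.
C₁ = κ₁ε₀A₁/d = 1.00 × 8.85×10⁻¹² × 2.20×10⁻³ / 2.05×10⁻⁵ = 9.50×10⁻¹⁰ F.
C₂ = κ₂ε₀A₂/d = 28.3 × 8.85×10⁻¹² × 8.60×10⁻⁴ / 2.05×10⁻⁵ = 1.05×10⁻⁸ F.
C = C₁ + C₂ = 1.15×10⁻⁸ F.
U = ½CV² = ½ × 1.15×10⁻⁸ × (4220)² = 0.102 J.

102 mJ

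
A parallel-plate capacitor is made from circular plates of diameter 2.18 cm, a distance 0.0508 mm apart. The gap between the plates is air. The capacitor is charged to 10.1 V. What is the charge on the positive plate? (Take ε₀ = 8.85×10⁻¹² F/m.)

Q ≈ 0.657 nC

A = π(2.18/2 cm)² = 3.73×10⁻⁴ m².
C = ε₀A/d = 8.85×10⁻¹² × 3.73×10⁻⁴ / 5.08×10⁻⁵ = 6.50×10⁻¹¹ F.
Q = CV = 6.50×10⁻¹¹ × 10.1 = 6.57×10⁻¹⁰ C.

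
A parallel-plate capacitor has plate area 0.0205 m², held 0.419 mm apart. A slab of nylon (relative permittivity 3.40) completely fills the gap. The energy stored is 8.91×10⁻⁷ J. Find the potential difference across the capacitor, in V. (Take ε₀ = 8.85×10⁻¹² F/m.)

34.8 V

C = κε₀A/d = 3.40 × 8.85×10⁻¹² × 2.05×10⁻² / 4.19×10⁻⁴ = 1.47×10⁻⁹ F.
V = √(2U/C) = √(2 × 8.91×10⁻⁷ / 1.47×10⁻⁹) = 34.8 V.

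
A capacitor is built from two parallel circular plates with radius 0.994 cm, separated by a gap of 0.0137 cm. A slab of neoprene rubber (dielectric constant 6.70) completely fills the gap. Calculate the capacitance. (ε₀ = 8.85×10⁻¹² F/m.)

C ≈ 134 pF

A = π(0.994 cm)² = 3.10×10⁻⁴ m².
C = κε₀A/d = 6.70 × 8.85×10⁻¹² × 3.10×10⁻⁴ / 1.37×10⁻⁴ = 1.34×10⁻¹⁰ F.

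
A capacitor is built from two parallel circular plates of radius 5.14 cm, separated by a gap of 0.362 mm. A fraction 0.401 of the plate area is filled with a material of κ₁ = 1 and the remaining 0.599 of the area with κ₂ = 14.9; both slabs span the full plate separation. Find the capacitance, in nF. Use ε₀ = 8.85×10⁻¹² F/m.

1.89 nF

A = π(5.14 cm)² = 8.30×10⁻³ m².
Side-by-side slabs ⇒ two capacitors in parallel, each spanning the full gap.
C₁ = κ₁ε₀A₁/d = 1.00 × 8.85×10⁻¹² × 3.33×10⁻³ / 3.62×10⁻⁴ = 8.14×10⁻¹¹ F.
C₂ = κ₂ε₀A₂/d = 14.9 × 8.85×10⁻¹² × 4.97×10⁻³ / 3.62×10⁻⁴ = 1.81×10⁻⁹ F.
C = C₁ + C₂ = 1.89×10⁻⁹ F.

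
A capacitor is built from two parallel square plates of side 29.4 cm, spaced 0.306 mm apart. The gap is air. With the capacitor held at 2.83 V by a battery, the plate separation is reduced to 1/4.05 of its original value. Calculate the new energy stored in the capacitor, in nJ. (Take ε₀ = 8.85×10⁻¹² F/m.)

U ≈ 40.5 nJ

A = (29.4 cm)² = 8.64×10⁻² m².
Initially C₁ = ε₀A/d = 8.85×10⁻¹² × 8.64×10⁻² / 3.06×10⁻⁴ = 2.50×10⁻⁹ F.
U₁ = 1.00×10⁻⁸ J.
Battery connected ⇒ V is held fixed. C₂ = 4.05 C₁ and U = ½CV², so U₂/U₁ = C₂/C₁ = 4.05.
U₂ = 4.05 × 1.00×10⁻⁸ = 4.05×10⁻⁸ J.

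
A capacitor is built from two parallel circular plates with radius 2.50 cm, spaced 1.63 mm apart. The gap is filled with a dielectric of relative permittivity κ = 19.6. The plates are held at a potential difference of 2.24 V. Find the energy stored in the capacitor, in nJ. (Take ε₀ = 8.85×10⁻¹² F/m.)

A = π(2.50 cm)² = 1.96×10⁻³ m².
C = κε₀A/d = 19.6 × 8.85×10⁻¹² × 1.96×10⁻³ / 1.63×10⁻³ = 2.09×10⁻¹⁰ F.
U = ½CV² = ½ × 2.09×10⁻¹⁰ × (2.24)² = 5.24×10⁻¹⁰ J.

U ≈ 0.524 nJ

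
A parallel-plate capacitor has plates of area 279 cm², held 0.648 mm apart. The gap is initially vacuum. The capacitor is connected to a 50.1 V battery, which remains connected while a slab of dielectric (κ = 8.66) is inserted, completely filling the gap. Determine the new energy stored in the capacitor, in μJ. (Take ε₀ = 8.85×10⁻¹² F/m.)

U ≈ 4.14 μJ

A = 279 cm² = 2.79×10⁻² m².
Initially C₁ = ε₀A/d = 8.85×10⁻¹² × 2.79×10⁻² / 6.48×10⁻⁴ = 3.81×10⁻¹⁰ F.
U₁ = 4.78×10⁻⁷ J.
Battery connected ⇒ V is held fixed. C₂ = 8.66 C₁ and U = ½CV², so U₂/U₁ = C₂/C₁ = 8.66.
U₂ = 8.66 × 4.78×10⁻⁷ = 4.14×10⁻⁶ J.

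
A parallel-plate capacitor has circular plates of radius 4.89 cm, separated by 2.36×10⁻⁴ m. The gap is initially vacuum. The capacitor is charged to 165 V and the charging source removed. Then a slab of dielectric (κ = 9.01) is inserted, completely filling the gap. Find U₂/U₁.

Isolated ⇒ Q is held fixed.
C₂ = 9.01 C₁ and U = Q²/(2C), so U₂/U₁ = C₁/C₂ = 0.111.

0.111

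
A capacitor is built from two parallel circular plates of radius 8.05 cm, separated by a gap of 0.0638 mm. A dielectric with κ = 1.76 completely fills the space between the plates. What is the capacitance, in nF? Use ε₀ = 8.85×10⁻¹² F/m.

C ≈ 4.97 nF

A = π(8.05 cm)² = 2.04×10⁻² m².
C = κε₀A/d = 1.76 × 8.85×10⁻¹² × 2.04×10⁻² / 6.38×10⁻⁵ = 4.97×10⁻⁹ F.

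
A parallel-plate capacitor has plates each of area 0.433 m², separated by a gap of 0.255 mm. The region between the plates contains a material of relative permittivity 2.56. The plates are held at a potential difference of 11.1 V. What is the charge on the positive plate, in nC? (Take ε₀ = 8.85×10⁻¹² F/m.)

C = κε₀A/d = 2.56 × 8.85×10⁻¹² × 0.433 / 2.55×10⁻⁴ = 3.85×10⁻⁸ F.
Q = CV = 3.85×10⁻⁸ × 11.1 = 4.27×10⁻⁷ C.

Q ≈ 427 nC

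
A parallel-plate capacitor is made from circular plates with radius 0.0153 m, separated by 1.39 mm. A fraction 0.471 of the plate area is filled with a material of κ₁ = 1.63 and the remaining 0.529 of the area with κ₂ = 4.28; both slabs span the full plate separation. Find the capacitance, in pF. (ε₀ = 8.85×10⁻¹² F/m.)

C ≈ 14.2 pF

A = π(0.0153 m)² = 7.35×10⁻⁴ m².
Side-by-side slabs ⇒ two capacitors in parallel, each spanning the full gap.
C₁ = κ₁ε₀A₁/d = 1.63 × 8.85×10⁻¹² × 3.46×10⁻⁴ / 1.39×10⁻³ = 3.59×10⁻¹² F.
C₂ = κ₂ε₀A₂/d = 4.28 × 8.85×10⁻¹² × 3.89×10⁻⁴ / 1.39×10⁻³ = 1.06×10⁻¹¹ F.
C = C₁ + C₂ = 1.42×10⁻¹¹ F.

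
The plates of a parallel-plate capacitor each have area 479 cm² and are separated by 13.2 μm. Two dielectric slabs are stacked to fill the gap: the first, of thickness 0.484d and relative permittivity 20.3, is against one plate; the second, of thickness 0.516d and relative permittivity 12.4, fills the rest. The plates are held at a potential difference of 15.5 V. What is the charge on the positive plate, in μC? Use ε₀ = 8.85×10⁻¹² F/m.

A = 479 cm² = 4.79×10⁻² m².
Stacked slabs ⇒ two capacitors in series, each with the full plate area.
C₁ = κ₁ε₀A/d₁ = 20.3 × 8.85×10⁻¹² × 4.79×10⁻² / 6.39×10⁻⁶ = 1.35×10⁻⁶ F.
C₂ = κ₂ε₀A/d₂ = 12.4 × 8.85×10⁻¹² × 4.79×10⁻² / 6.81×10⁻⁶ = 7.72×10⁻⁷ F.
C = (1/C₁ + 1/C₂)⁻¹ = 4.91×10⁻⁷ F.
Q = CV = 4.91×10⁻⁷ × 15.5 = 7.60×10⁻⁶ C.

7.60 μC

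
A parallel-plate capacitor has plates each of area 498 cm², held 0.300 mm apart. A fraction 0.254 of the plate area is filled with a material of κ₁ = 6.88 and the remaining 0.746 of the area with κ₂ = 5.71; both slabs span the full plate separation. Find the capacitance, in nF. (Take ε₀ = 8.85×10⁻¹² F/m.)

8.83 nF

A = 498 cm² = 4.98×10⁻² m².
Side-by-side slabs ⇒ two capacitors in parallel, each spanning the full gap.
C₁ = κ₁ε₀A₁/d = 6.88 × 8.85×10⁻¹² × 1.26×10⁻² / 3.00×10⁻⁴ = 2.57×10⁻⁹ F.
C₂ = κ₂ε₀A₂/d = 5.71 × 8.85×10⁻¹² × 3.72×10⁻² / 3.00×10⁻⁴ = 6.26×10⁻⁹ F.
C = C₁ + C₂ = 8.83×10⁻⁹ F.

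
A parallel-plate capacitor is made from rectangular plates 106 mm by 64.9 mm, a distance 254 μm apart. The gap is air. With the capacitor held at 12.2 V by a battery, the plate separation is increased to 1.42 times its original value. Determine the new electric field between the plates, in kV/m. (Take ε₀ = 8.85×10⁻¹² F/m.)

A = 106 × 64.9 mm² = 6.88×10⁻³ m².
Initially C₁ = ε₀A/d = 8.85×10⁻¹² × 6.88×10⁻³ / 2.54×10⁻⁴ = 2.40×10⁻¹⁰ F.
E₁ = 4.80×10⁴ V/m.
Battery connected ⇒ V is held fixed. E = V/d, so E₂/E₁ = d₁/d₂ = 0.704.
E₂ = 0.704 × 4.80×10⁴ = 3.38×10⁴ V/m.

33.8 kV/m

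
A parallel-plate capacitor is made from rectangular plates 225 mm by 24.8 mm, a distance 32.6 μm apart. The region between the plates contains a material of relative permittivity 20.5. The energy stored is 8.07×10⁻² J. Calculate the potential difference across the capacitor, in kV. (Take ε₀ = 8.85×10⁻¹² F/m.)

A = 225 × 24.8 mm² = 5.58×10⁻³ m².
C = κε₀A/d = 20.5 × 8.85×10⁻¹² × 5.58×10⁻³ / 3.26×10⁻⁵ = 3.11×10⁻⁸ F.
V = √(2U/C) = √(2 × 8.07×10⁻² / 3.11×10⁻⁸) = 2.28×10³ V.

2.28 kV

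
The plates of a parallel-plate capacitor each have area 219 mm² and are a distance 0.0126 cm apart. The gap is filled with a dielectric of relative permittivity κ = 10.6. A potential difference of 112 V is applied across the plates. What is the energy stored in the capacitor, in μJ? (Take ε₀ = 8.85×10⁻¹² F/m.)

U ≈ 1.02 μJ

A = 219 mm² = 2.19×10⁻⁴ m².
C = κε₀A/d = 10.6 × 8.85×10⁻¹² × 2.19×10⁻⁴ / 1.26×10⁻⁴ = 1.63×10⁻¹⁰ F.
U = ½CV² = ½ × 1.63×10⁻¹⁰ × (112)² = 1.02×10⁻⁶ J.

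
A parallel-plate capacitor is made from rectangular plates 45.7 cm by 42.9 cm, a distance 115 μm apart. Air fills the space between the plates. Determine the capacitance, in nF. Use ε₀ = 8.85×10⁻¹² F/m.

C ≈ 15.1 nF

A = 45.7 × 42.9 cm² = 0.196 m².
C = ε₀A/d = 8.85×10⁻¹² × 0.196 / 1.15×10⁻⁴ = 1.51×10⁻⁸ F.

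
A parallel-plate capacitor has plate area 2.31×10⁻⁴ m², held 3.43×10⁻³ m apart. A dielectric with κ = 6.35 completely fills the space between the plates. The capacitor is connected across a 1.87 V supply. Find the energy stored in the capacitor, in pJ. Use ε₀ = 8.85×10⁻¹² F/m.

6.62 pJ

C = κε₀A/d = 6.35 × 8.85×10⁻¹² × 2.31×10⁻⁴ / 3.43×10⁻³ = 3.78×10⁻¹² F.
U = ½CV² = ½ × 3.78×10⁻¹² × (1.87)² = 6.62×10⁻¹² J.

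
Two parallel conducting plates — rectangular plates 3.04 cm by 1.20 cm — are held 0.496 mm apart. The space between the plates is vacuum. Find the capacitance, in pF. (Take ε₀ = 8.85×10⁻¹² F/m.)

C ≈ 6.51 pF

A = 3.04 × 1.20 cm² = 3.65×10⁻⁴ m².
C = ε₀A/d = 8.85×10⁻¹² × 3.65×10⁻⁴ / 4.96×10⁻⁴ = 6.51×10⁻¹² F.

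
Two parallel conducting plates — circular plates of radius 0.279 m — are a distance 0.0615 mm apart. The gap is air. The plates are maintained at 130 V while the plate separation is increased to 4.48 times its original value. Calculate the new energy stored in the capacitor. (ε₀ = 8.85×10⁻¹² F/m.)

A = π(0.279 m)² = 0.245 m².
Initially C₁ = ε₀A/d = 8.85×10⁻¹² × 0.245 / 6.15×10⁻⁵ = 3.52×10⁻⁸ F.
U₁ = 2.97×10⁻⁴ J.
Battery connected ⇒ V is held fixed. C₂ = 0.223 C₁ and U = ½CV², so U₂/U₁ = C₂/C₁ = 0.223.
U₂ = 0.223 × 2.97×10⁻⁴ = 6.64×10⁻⁵ J.

U ≈ 66.4 μJ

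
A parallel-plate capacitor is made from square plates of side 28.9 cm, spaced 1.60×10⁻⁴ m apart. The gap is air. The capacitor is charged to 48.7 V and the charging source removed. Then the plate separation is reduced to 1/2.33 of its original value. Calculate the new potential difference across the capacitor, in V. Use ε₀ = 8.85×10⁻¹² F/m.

V ≈ 20.9 V

A = (28.9 cm)² = 8.35×10⁻² m².
Initially C₁ = ε₀A/d = 8.85×10⁻¹² × 8.35×10⁻² / 1.60×10⁻⁴ = 4.62×10⁻⁹ F.
V₁ = 48.7 V.
Isolated ⇒ Q is held fixed. C₂ = 2.33 C₁ and V = Q/C, so V₂/V₁ = C₁/C₂ = 0.429.
V₂ = 0.429 × 48.7 = 20.9 V.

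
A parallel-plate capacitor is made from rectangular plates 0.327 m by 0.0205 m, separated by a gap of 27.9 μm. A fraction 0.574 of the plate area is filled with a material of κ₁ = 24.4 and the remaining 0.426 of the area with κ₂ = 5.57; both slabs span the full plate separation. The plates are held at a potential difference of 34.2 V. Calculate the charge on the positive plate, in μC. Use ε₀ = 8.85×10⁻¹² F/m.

Q ≈ 1.19 μC

A = 0.327 × 0.0205 m² = 6.70×10⁻³ m².
Side-by-side slabs ⇒ two capacitors in parallel, each spanning the full gap.
C₁ = κ₁ε₀A₁/d = 24.4 × 8.85×10⁻¹² × 3.85×10⁻³ / 2.79×10⁻⁵ = 2.98×10⁻⁸ F.
C₂ = κ₂ε₀A₂/d = 5.57 × 8.85×10⁻¹² × 2.86×10⁻³ / 2.79×10⁻⁵ = 5.05×10⁻⁹ F.
C = C₁ + C₂ = 3.48×10⁻⁸ F.
Q = CV = 3.48×10⁻⁸ × 34.2 = 1.19×10⁻⁶ C.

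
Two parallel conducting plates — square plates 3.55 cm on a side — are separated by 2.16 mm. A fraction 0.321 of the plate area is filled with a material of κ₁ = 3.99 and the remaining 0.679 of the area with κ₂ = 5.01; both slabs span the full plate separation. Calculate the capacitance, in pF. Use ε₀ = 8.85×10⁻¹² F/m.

A = (3.55 cm)² = 1.26×10⁻³ m².
Side-by-side slabs ⇒ two capacitors in parallel, each spanning the full gap.
C₁ = κ₁ε₀A₁/d = 3.99 × 8.85×10⁻¹² × 4.05×10⁻⁴ / 2.16×10⁻³ = 6.61×10⁻¹² F.
C₂ = κ₂ε₀A₂/d = 5.01 × 8.85×10⁻¹² × 8.56×10⁻⁴ / 2.16×10⁻³ = 1.76×10⁻¹¹ F.
C = C₁ + C₂ = 2.42×10⁻¹¹ F.

24.2 pF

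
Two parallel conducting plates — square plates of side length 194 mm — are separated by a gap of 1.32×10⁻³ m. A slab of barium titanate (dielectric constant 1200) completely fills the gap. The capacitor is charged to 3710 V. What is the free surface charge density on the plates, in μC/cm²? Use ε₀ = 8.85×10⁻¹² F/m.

σ ≈ 2.98 μC/cm²

A = (194 mm)² = 3.76×10⁻² m².
C = κε₀A/d = 1200 × 8.85×10⁻¹² × 3.76×10⁻² / 1.32×10⁻³ = 3.03×10⁻⁷ F.
σ = Q/A = CV/A = 3.03×10⁻⁷ × 3710 / 3.76×10⁻² = 2.98×10⁻² C/m².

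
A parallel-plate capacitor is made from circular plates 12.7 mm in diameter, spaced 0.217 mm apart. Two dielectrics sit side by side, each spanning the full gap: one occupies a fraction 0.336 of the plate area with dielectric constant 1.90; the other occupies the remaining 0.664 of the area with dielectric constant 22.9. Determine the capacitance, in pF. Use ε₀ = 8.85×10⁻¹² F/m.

A = π(12.7/2 mm)² = 1.27×10⁻⁴ m².
Side-by-side slabs ⇒ two capacitors in parallel, each spanning the full gap.
C₁ = κ₁ε₀A₁/d = 1.90 × 8.85×10⁻¹² × 4.26×10⁻⁵ / 2.17×10⁻⁴ = 3.30×10⁻¹² F.
C₂ = κ₂ε₀A₂/d = 22.9 × 8.85×10⁻¹² × 8.41×10⁻⁵ / 2.17×10⁻⁴ = 7.86×10⁻¹¹ F.
C = C₁ + C₂ = 8.19×10⁻¹¹ F.

C ≈ 81.9 pF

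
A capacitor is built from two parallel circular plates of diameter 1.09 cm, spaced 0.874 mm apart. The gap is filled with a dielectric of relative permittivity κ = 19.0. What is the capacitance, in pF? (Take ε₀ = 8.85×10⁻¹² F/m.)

C ≈ 18.0 pF

A = π(1.09/2 cm)² = 9.33×10⁻⁵ m².
C = κε₀A/d = 19.0 × 8.85×10⁻¹² × 9.33×10⁻⁵ / 8.74×10⁻⁴ = 1.80×10⁻¹¹ F.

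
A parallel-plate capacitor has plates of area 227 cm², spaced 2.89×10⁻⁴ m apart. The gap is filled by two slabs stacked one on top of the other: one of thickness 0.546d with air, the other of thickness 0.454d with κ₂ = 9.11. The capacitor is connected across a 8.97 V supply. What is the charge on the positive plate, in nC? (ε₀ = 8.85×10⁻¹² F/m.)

A = 227 cm² = 2.27×10⁻² m².
Stacked slabs ⇒ two capacitors in series, each with the full plate area.
C₁ = κ₁ε₀A/d₁ = 1.00 × 8.85×10⁻¹² × 2.27×10⁻² / 1.58×10⁻⁴ = 1.27×10⁻⁹ F.
C₂ = κ₂ε₀A/d₂ = 9.11 × 8.85×10⁻¹² × 2.27×10⁻² / 1.31×10⁻⁴ = 1.39×10⁻⁸ F.
C = (1/C₁ + 1/C₂)⁻¹ = 1.17×10⁻⁹ F.
Q = CV = 1.17×10⁻⁹ × 8.97 = 1.05×10⁻⁸ C.

Q ≈ 10.5 nC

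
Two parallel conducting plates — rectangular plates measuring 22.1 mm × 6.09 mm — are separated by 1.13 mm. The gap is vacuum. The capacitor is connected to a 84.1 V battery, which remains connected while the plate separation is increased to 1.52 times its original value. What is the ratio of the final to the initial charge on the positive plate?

Battery connected ⇒ V is held fixed.
C₂ = 0.658 C₁ and Q = CV, so Q₂/Q₁ = C₂/C₁ = 0.658.

0.658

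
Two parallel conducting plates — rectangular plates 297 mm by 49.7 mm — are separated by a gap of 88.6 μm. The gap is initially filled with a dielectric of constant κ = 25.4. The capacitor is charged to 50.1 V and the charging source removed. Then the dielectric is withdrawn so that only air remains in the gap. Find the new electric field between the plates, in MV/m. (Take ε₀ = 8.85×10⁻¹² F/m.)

E ≈ 14.4 MV/m

A = 297 × 49.7 mm² = 1.48×10⁻² m².
Initially C₁ = κε₀A/d = 25.4 × 8.85×10⁻¹² × 1.48×10⁻² / 8.86×10⁻⁵ = 3.75×10⁻⁸ F.
E₁ = 5.65×10⁵ V/m.
Isolated ⇒ Q is held fixed. V₂ = Q/C₂ = V₁/0.0394; E = V/d, so E₂/E₁ = (V₂/V₁)(d₁/d₂) = 25.4.
E₂ = 25.4 × 5.65×10⁵ = 1.44×10⁷ V/m.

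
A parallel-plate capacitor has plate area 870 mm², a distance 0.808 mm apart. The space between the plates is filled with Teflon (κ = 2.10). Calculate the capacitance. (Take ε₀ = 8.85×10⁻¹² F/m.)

20.0 pF

A = 870 mm² = 8.70×10⁻⁴ m².
C = κε₀A/d = 2.10 × 8.85×10⁻¹² × 8.70×10⁻⁴ / 8.08×10⁻⁴ = 2.00×10⁻¹¹ F.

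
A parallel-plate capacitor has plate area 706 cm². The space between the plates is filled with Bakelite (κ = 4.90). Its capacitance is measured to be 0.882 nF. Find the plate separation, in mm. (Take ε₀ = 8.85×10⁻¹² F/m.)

d ≈ 3.47 mm

A = 706 cm² = 7.06×10⁻² m².
d = κε₀A/C = 4.90 × 8.85×10⁻¹² × 7.06×10⁻² / 8.82×10⁻¹⁰ = 3.47×10⁻³ m.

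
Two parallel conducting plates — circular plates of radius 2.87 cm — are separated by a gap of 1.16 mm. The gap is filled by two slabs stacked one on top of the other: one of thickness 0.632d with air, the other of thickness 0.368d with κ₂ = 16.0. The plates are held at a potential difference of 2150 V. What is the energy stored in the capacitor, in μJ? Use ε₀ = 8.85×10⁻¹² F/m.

U ≈ 69.7 μJ

A = π(2.87 cm)² = 2.59×10⁻³ m².
Stacked slabs ⇒ two capacitors in series, each with the full plate area.
C₁ = κ₁ε₀A/d₁ = 1.00 × 8.85×10⁻¹² × 2.59×10⁻³ / 7.33×10⁻⁴ = 3.12×10⁻¹¹ F.
C₂ = κ₂ε₀A/d₂ = 16.0 × 8.85×10⁻¹² × 2.59×10⁻³ / 4.27×10⁻⁴ = 8.58×10⁻¹⁰ F.
C = (1/C₁ + 1/C₂)⁻¹ = 3.01×10⁻¹¹ F.
U = ½CV² = ½ × 3.01×10⁻¹¹ × (2150)² = 6.97×10⁻⁵ J.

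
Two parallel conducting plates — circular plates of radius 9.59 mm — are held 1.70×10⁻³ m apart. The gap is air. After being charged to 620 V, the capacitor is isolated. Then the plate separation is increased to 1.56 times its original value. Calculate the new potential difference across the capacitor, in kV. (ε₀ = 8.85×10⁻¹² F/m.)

A = π(9.59 mm)² = 2.89×10⁻⁴ m².
Initially C₁ = ε₀A/d = 8.85×10⁻¹² × 2.89×10⁻⁴ / 1.70×10⁻³ = 1.50×10⁻¹² F.
V₁ = 6.20×10² V.
Isolated ⇒ Q is held fixed. C₂ = 0.641 C₁ and V = Q/C, so V₂/V₁ = C₁/C₂ = 1.56.
V₂ = 1.56 × 6.20×10² = 9.67×10² V.

0.967 kV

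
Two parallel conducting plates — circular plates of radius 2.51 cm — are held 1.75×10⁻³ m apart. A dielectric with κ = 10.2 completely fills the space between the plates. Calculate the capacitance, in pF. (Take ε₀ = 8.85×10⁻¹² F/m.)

C ≈ 102 pF

A = π(2.51 cm)² = 1.98×10⁻³ m².
C = κε₀A/d = 10.2 × 8.85×10⁻¹² × 1.98×10⁻³ / 1.75×10⁻³ = 1.02×10⁻¹⁰ F.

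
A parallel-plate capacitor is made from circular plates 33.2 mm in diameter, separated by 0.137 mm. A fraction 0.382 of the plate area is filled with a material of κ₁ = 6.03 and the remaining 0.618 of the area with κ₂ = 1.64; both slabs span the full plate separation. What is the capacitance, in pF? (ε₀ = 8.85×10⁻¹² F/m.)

A = π(33.2/2 mm)² = 8.66×10⁻⁴ m².
Side-by-side slabs ⇒ two capacitors in parallel, each spanning the full gap.
C₁ = κ₁ε₀A₁/d = 6.03 × 8.85×10⁻¹² × 3.31×10⁻⁴ / 1.37×10⁻⁴ = 1.29×10⁻¹⁰ F.
C₂ = κ₂ε₀A₂/d = 1.64 × 8.85×10⁻¹² × 5.35×10⁻⁴ / 1.37×10⁻⁴ = 5.67×10⁻¹¹ F.
C = C₁ + C₂ = 1.85×10⁻¹⁰ F.

C ≈ 185 pF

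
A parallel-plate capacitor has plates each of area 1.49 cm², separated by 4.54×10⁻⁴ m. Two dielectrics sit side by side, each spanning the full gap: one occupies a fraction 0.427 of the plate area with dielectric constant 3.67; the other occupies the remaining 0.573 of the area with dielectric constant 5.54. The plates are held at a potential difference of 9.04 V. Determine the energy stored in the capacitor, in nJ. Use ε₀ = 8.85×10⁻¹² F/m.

A = 1.49 cm² = 1.49×10⁻⁴ m².
Side-by-side slabs ⇒ two capacitors in parallel, each spanning the full gap.
C₁ = κ₁ε₀A₁/d = 3.67 × 8.85×10⁻¹² × 6.36×10⁻⁵ / 4.54×10⁻⁴ = 4.55×10⁻¹² F.
C₂ = κ₂ε₀A₂/d = 5.54 × 8.85×10⁻¹² × 8.54×10⁻⁵ / 4.54×10⁻⁴ = 9.22×10⁻¹² F.
C = C₁ + C₂ = 1.38×10⁻¹¹ F.
U = ½CV² = ½ × 1.38×10⁻¹¹ × (9.04)² = 5.63×10⁻¹⁰ J.

0.563 nJ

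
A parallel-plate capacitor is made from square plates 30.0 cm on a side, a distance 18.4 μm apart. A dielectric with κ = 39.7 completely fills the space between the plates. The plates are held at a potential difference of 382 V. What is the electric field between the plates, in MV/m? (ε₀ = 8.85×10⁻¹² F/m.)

E ≈ 20.8 MV/m

E = V/d = 382 / 1.84×10⁻⁵ = 2.08×10⁷ V/m.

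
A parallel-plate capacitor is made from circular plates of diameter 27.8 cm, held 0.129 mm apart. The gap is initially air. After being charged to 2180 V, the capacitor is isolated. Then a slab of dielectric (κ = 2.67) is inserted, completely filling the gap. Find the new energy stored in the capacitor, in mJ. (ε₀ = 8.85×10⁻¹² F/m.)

U ≈ 3.71 mJ

A = π(27.8/2 cm)² = 6.07×10⁻² m².
Initially C₁ = ε₀A/d = 8.85×10⁻¹² × 6.07×10⁻² / 1.29×10⁻⁴ = 4.16×10⁻⁹ F.
U₁ = 9.90×10⁻³ J.
Isolated ⇒ Q is held fixed. C₂ = 2.67 C₁ and U = Q²/(2C), so U₂/U₁ = C₁/C₂ = 0.375.
U₂ = 0.375 × 9.90×10⁻³ = 3.71×10⁻³ J.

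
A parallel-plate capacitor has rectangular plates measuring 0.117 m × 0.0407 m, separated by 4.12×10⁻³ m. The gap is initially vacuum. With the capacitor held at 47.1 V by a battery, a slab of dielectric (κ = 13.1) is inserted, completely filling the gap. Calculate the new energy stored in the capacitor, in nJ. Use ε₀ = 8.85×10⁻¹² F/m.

A = 0.117 × 0.0407 m² = 4.76×10⁻³ m².
Initially C₁ = ε₀A/d = 8.85×10⁻¹² × 4.76×10⁻³ / 4.12×10⁻³ = 1.02×10⁻¹¹ F.
U₁ = 1.13×10⁻⁸ J.
Battery connected ⇒ V is held fixed. C₂ = 13.1 C₁ and U = ½CV², so U₂/U₁ = C₂/C₁ = 13.1.
U₂ = 13.1 × 1.13×10⁻⁸ = 1.49×10⁻⁷ J.

U ≈ 149 nJ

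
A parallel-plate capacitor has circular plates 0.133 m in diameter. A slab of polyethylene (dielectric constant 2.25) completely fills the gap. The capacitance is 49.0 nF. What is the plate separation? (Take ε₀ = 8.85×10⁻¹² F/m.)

d ≈ 5.65 μm

A = π(0.133/2 m)² = 1.39×10⁻² m².
d = κε₀A/C = 2.25 × 8.85×10⁻¹² × 1.39×10⁻² / 4.90×10⁻⁸ = 5.65×10⁻⁶ m.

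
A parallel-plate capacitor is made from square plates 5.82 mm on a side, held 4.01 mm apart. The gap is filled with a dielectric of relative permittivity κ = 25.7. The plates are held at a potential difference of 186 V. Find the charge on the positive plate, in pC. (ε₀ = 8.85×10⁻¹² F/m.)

A = (5.82 mm)² = 3.39×10⁻⁵ m².
C = κε₀A/d = 25.7 × 8.85×10⁻¹² × 3.39×10⁻⁵ / 4.01×10⁻³ = 1.92×10⁻¹² F.
Q = CV = 1.92×10⁻¹² × 186 = 3.57×10⁻¹⁰ C.

357 pC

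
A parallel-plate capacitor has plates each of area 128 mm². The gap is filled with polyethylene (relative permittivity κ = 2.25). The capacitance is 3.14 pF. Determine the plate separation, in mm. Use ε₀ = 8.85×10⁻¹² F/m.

A = 128 mm² = 1.28×10⁻⁴ m².
d = κε₀A/C = 2.25 × 8.85×10⁻¹² × 1.28×10⁻⁴ / 3.14×10⁻¹² = 8.12×10⁻⁴ m.

d ≈ 0.812 mm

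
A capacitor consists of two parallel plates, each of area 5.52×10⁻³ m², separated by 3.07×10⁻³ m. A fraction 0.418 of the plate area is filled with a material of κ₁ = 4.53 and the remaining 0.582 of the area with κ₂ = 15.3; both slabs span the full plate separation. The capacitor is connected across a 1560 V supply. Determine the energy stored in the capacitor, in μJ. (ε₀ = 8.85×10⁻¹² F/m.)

Side-by-side slabs ⇒ two capacitors in parallel, each spanning the full gap.
C₁ = κ₁ε₀A₁/d = 4.53 × 8.85×10⁻¹² × 2.31×10⁻³ / 3.07×10⁻³ = 3.01×10⁻¹¹ F.
C₂ = κ₂ε₀A₂/d = 15.3 × 8.85×10⁻¹² × 3.21×10⁻³ / 3.07×10⁻³ = 1.42×10⁻¹⁰ F.
C = C₁ + C₂ = 1.72×10⁻¹⁰ F.
U = ½CV² = ½ × 1.72×10⁻¹⁰ × (1560)² = 2.09×10⁻⁴ J.

209 μJ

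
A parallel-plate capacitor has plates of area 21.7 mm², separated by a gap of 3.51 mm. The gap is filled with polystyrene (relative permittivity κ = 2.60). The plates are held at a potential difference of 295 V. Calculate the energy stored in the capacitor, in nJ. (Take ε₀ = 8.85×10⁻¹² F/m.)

A = 21.7 mm² = 2.17×10⁻⁵ m².
C = κε₀A/d = 2.60 × 8.85×10⁻¹² × 2.17×10⁻⁵ / 3.51×10⁻³ = 1.42×10⁻¹³ F.
U = ½CV² = ½ × 1.42×10⁻¹³ × (295)² = 6.19×10⁻⁹ J.

U ≈ 6.19 nJ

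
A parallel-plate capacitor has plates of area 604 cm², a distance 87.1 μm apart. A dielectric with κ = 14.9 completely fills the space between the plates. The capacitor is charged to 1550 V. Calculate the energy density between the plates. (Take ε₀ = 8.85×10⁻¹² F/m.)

E = V/d = 1550 / 8.71×10⁻⁵ = 1.78×10⁷ V/m.
u = ½κε₀E² = ½ × 14.9 × 8.85×10⁻¹² × (1.78×10⁷)² = 2.09×10⁴ J/m³.

u ≈ 2.09×10⁴ J/m³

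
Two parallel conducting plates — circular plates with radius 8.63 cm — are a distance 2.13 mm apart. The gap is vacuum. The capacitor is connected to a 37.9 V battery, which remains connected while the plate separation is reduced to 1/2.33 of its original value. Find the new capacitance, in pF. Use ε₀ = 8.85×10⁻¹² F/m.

A = π(8.63 cm)² = 2.34×10⁻² m².
Initially C₁ = ε₀A/d = 8.85×10⁻¹² × 2.34×10⁻² / 2.13×10⁻³ = 9.72×10⁻¹¹ F.
C = ε₀A/d scales as 1/d, so C₂/C₁ = d₁/d₂ = 2.33.
C₂ = 2.33 × 9.72×10⁻¹¹ = 2.27×10⁻¹⁰ F.

C ≈ 227 pF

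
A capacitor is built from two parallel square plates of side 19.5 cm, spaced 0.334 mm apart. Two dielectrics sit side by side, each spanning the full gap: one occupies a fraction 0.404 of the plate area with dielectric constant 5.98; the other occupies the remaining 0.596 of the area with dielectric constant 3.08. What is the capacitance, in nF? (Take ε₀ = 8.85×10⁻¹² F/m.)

A = (19.5 cm)² = 3.80×10⁻² m².
Side-by-side slabs ⇒ two capacitors in parallel, each spanning the full gap.
C₁ = κ₁ε₀A₁/d = 5.98 × 8.85×10⁻¹² × 1.54×10⁻² / 3.34×10⁻⁴ = 2.43×10⁻⁹ F.
C₂ = κ₂ε₀A₂/d = 3.08 × 8.85×10⁻¹² × 2.27×10⁻² / 3.34×10⁻⁴ = 1.85×10⁻⁹ F.
C = C₁ + C₂ = 4.28×10⁻⁹ F.

C ≈ 4.28 nF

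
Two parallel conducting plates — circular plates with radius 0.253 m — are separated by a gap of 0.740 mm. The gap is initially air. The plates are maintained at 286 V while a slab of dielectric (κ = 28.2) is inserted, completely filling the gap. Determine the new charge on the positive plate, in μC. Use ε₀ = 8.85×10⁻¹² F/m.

A = π(0.253 m)² = 0.201 m².
Initially C₁ = ε₀A/d = 8.85×10⁻¹² × 0.201 / 7.40×10⁻⁴ = 2.40×10⁻⁹ F.
Q₁ = 6.88×10⁻⁷ C.
Battery connected ⇒ V is held fixed. C₂ = 28.2 C₁ and Q = CV, so Q₂/Q₁ = C₂/C₁ = 28.2.
Q₂ = 28.2 × 6.88×10⁻⁷ = 1.94×10⁻⁵ C.

19.4 μC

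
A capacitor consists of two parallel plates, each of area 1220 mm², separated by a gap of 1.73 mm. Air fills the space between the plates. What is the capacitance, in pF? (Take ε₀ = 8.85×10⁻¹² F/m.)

A = 1220 mm² = 1.22×10⁻³ m².
C = ε₀A/d = 8.85×10⁻¹² × 1.22×10⁻³ / 1.73×10⁻³ = 6.24×10⁻¹² F.

C ≈ 6.24 pF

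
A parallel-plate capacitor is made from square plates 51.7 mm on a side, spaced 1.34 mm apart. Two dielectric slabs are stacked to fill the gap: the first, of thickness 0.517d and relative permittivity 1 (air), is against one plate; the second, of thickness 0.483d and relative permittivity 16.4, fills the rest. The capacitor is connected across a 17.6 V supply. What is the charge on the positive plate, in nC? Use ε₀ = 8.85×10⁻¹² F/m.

0.569 nC

A = (51.7 mm)² = 2.67×10⁻³ m².
Stacked slabs ⇒ two capacitors in series, each with the full plate area.
C₁ = κ₁ε₀A/d₁ = 1.00 × 8.85×10⁻¹² × 2.67×10⁻³ / 6.93×10⁻⁴ = 3.41×10⁻¹¹ F.
C₂ = κ₂ε₀A/d₂ = 16.4 × 8.85×10⁻¹² × 2.67×10⁻³ / 6.47×10⁻⁴ = 5.99×10⁻¹⁰ F.
C = (1/C₁ + 1/C₂)⁻¹ = 3.23×10⁻¹¹ F.
Q = CV = 3.23×10⁻¹¹ × 17.6 = 5.69×10⁻¹⁰ C.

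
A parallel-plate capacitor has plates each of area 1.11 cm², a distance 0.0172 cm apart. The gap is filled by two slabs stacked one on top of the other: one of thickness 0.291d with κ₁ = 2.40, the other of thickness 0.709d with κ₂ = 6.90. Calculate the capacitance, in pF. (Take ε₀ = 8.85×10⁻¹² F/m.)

25.5 pF

A = 1.11 cm² = 1.11×10⁻⁴ m².
Stacked slabs ⇒ two capacitors in series, each with the full plate area.
C₁ = κ₁ε₀A/d₁ = 2.40 × 8.85×10⁻¹² × 1.11×10⁻⁴ / 5.01×10⁻⁵ = 4.71×10⁻¹¹ F.
C₂ = κ₂ε₀A/d₂ = 6.90 × 8.85×10⁻¹² × 1.11×10⁻⁴ / 1.22×10⁻⁴ = 5.56×10⁻¹¹ F.
C = (1/C₁ + 1/C₂)⁻¹ = 2.55×10⁻¹¹ F.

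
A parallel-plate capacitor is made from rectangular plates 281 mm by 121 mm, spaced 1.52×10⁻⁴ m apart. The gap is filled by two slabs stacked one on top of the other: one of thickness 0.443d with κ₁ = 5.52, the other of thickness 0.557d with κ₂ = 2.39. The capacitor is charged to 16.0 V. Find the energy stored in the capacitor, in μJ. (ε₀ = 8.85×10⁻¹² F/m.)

U ≈ 0.809 μJ

A = 281 × 121 mm² = 3.40×10⁻² m².
Stacked slabs ⇒ two capacitors in series, each with the full plate area.
C₁ = κ₁ε₀A/d₁ = 5.52 × 8.85×10⁻¹² × 3.40×10⁻² / 6.73×10⁻⁵ = 2.47×10⁻⁸ F.
C₂ = κ₂ε₀A/d₂ = 2.39 × 8.85×10⁻¹² × 3.40×10⁻² / 8.47×10⁻⁵ = 8.49×10⁻⁹ F.
C = (1/C₁ + 1/C₂)⁻¹ = 6.32×10⁻⁹ F.
U = ½CV² = ½ × 6.32×10⁻⁹ × (16.0)² = 8.09×10⁻⁷ J.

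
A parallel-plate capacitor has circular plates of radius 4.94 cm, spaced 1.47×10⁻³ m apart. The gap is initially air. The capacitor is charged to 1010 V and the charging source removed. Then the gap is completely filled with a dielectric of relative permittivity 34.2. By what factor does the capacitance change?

C = κε₀A/d scales with κ, so C₂/C₁ = κ = 34.2.

C₂/C₁ ≈ 34.2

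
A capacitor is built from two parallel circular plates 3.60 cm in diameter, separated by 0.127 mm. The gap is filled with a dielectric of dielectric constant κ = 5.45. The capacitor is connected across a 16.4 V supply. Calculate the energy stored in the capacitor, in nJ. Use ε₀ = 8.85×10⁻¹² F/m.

A = π(3.60/2 cm)² = 1.02×10⁻³ m².
C = κε₀A/d = 5.45 × 8.85×10⁻¹² × 1.02×10⁻³ / 1.27×10⁻⁴ = 3.87×10⁻¹⁰ F.
U = ½CV² = ½ × 3.87×10⁻¹⁰ × (16.4)² = 5.20×10⁻⁸ J.

U ≈ 52.0 nJ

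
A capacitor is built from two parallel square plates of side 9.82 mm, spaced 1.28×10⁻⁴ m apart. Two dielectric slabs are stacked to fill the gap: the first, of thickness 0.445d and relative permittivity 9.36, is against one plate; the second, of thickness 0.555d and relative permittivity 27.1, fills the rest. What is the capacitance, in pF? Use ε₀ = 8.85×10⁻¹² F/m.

A = (9.82 mm)² = 9.64×10⁻⁵ m².
Stacked slabs ⇒ two capacitors in series, each with the full plate area.
C₁ = κ₁ε₀A/d₁ = 9.36 × 8.85×10⁻¹² × 9.64×10⁻⁵ / 5.70×10⁻⁵ = 1.40×10⁻¹⁰ F.
C₂ = κ₂ε₀A/d₂ = 27.1 × 8.85×10⁻¹² × 9.64×10⁻⁵ / 7.10×10⁻⁵ = 3.26×10⁻¹⁰ F.
C = (1/C₁ + 1/C₂)⁻¹ = 9.80×10⁻¹¹ F.

C ≈ 98.0 pF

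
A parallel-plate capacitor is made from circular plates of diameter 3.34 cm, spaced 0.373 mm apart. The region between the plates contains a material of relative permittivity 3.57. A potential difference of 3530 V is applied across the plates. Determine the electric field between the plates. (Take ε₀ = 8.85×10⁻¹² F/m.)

E ≈ 9.46 MV/m

E = V/d = 3530 / 3.73×10⁻⁴ = 9.46×10⁶ V/m.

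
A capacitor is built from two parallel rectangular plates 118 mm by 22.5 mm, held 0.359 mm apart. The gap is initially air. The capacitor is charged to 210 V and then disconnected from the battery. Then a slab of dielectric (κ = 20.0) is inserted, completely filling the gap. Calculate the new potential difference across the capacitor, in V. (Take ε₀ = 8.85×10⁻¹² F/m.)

A = 118 × 22.5 mm² = 2.66×10⁻³ m².
Initially C₁ = ε₀A/d = 8.85×10⁻¹² × 2.66×10⁻³ / 3.59×10⁻⁴ = 6.55×10⁻¹¹ F.
V₁ = 2.10×10² V.
Isolated ⇒ Q is held fixed. C₂ = 20.0 C₁ and V = Q/C, so V₂/V₁ = C₁/C₂ = 0.0500.
V₂ = 0.0500 × 2.10×10² = 10.5 V.

V ≈ 10.5 V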